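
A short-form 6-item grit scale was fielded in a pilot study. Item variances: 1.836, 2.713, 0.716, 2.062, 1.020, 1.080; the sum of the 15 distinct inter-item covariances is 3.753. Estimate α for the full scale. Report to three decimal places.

α = 0.532

Σσ²ᵢ = 1.836 + 2.713 + 0.716 + 2.062 + 1.020 + 1.080 = 9.427
Sum of distinct covariances = 3.753
total variance = Σσ²ᵢ + 2·Σcov = 9.427 + 2 × 3.753 = 16.933
α = (6/5)·(1 − 9.427/16.933) = 0.532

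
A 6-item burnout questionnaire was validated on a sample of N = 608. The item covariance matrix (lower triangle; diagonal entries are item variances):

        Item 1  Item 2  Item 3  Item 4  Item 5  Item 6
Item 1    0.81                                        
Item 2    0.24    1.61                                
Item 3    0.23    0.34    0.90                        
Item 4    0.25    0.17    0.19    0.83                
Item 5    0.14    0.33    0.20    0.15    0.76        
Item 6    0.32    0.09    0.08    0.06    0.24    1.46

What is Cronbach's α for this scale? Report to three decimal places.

sum of item variances = 0.81 + 1.61 + 0.90 + 0.83 + 0.76 + 1.46 = 6.37
Σ_{i<j} σ_ij = 3.03
σ²_T = 6.37 + 2 × 3.03 = 12.43
α = (k/(k−1))·(1 − sum of item variances/σ²_T) = (6/5)·(1 − 6.37/12.43) = 0.585

α = 0.585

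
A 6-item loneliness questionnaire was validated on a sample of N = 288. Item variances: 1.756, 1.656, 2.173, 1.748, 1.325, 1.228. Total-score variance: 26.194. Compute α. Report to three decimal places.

α = 0.747

Σσ²ᵢ = 1.756 + 1.656 + 2.173 + 1.748 + 1.325 + 1.228 = 9.886
α = (k/(k−1))·(1 − Σσ²ᵢ/σ²_total) = (6/5)·(1 − 9.886/26.194) = 0.747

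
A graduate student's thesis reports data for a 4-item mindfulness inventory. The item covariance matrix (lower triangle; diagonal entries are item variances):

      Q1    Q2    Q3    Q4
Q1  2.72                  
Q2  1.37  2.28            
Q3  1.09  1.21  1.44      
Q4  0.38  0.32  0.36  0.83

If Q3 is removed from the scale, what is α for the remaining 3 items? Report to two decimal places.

Remaining items: Q1, Q2, Q4 (k = 3).
sum of item variances = 2.72 + 2.28 + 0.83 = 5.83
σ²_T = 5.83 + 2 × 2.07 = 9.97
α (item deleted) = (3/2)·(1 − 5.83/9.97) = 0.62

α = 0.62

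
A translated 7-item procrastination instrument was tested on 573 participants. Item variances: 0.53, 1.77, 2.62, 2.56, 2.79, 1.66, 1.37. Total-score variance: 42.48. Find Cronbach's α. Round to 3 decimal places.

Σσᵢ² = 0.53 + 1.77 + 2.62 + 2.56 + 2.79 + 1.66 + 1.37 = 13.30
α = (k/(k−1))·(1 − Σσᵢ²/total variance) = (7/6)·(1 − 13.30/42.48) = 0.801

α = 0.801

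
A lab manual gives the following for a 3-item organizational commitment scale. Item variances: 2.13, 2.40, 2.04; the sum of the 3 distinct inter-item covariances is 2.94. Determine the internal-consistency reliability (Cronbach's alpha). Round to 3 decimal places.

Σσ²ᵢ = 2.13 + 2.40 + 2.04 = 6.57
Sum of distinct covariances = 2.94
σ²_T = Σσ²ᵢ + 2·Σcov = 6.57 + 2 × 2.94 = 12.45
α = (3/2)·(1 − 6.57/12.45) = 0.708

Cronbach's alpha = 0.708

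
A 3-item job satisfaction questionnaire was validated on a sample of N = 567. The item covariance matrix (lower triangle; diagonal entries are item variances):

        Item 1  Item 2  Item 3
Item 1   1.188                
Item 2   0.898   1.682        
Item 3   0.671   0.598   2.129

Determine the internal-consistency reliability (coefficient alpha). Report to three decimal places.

Σσ²ᵢ = 1.188 + 1.682 + 2.129 = 4.999
Sum of the distinct covariances = 2.167
total variance = 4.999 + 2 × 2.167 = 9.333
α = (k/(k−1))·(1 − Σσ²ᵢ/total variance) = (3/2)·(1 − 4.999/9.333) = 0.697

α = 0.697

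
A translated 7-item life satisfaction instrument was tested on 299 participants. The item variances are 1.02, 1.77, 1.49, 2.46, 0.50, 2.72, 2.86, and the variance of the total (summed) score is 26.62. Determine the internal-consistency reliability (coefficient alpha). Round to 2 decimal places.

Σσ²ᵢ = 1.02 + 1.77 + 1.49 + 2.46 + 0.50 + 2.72 + 2.86 = 12.82
α = (k/(k−1))·(1 − Σσ²ᵢ/total variance) = (7/6)·(1 − 12.82/26.62) = 0.60

α = 0.60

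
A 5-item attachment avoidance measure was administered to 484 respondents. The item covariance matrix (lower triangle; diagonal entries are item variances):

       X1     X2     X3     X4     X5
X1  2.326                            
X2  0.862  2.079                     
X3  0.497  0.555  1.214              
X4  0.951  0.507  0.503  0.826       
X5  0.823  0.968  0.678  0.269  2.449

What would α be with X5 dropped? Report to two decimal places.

Remaining items: X1, X2, X3, X4 (k = 4).
ΣVar(i) = 2.326 + 2.079 + 1.214 + 0.826 = 6.445
σ²_total = 6.445 + 2 × 3.875 = 14.195
α (item deleted) = (4/3)·(1 − 6.445/14.195) = 0.73

α = 0.73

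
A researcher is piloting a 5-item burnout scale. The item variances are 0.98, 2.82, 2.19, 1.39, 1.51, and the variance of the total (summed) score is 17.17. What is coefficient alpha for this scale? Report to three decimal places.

Σσ²ᵢ = 0.98 + 2.82 + 2.19 + 1.39 + 1.51 = 8.89
α = (k/(k−1))·(1 − Σσ²ᵢ/Var(T)) = (5/4)·(1 − 8.89/17.17) = 0.603

α = 0.603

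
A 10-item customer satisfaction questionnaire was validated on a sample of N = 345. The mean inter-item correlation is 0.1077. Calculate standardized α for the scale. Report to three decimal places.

standardized α = 0.547

Standardized α = k·r̄ / (1 + (k−1)·r̄) = 10 × 0.1077 / (1 + 9 × 0.1077)
  = 1.0770 / 1.9693 = 0.547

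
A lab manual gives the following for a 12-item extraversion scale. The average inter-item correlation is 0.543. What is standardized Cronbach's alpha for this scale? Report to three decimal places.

Standardized α = k·r̄ / (1 + (k−1)·r̄) = 12 × 0.543 / (1 + 11 × 0.543)
  = 6.5160 / 6.9730 = 0.934

standardized Cronbach's alpha = 0.934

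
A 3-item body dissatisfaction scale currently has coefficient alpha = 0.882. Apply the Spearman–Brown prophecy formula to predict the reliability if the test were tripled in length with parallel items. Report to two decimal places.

predicted reliability = 0.96

Length factor m = 3
α' = m·α / (1 + (m−1)·α)
   = 3 × 0.882 / (1 + (3 − 1) × 0.882)
   = 2.6460 / 2.7640 = 0.96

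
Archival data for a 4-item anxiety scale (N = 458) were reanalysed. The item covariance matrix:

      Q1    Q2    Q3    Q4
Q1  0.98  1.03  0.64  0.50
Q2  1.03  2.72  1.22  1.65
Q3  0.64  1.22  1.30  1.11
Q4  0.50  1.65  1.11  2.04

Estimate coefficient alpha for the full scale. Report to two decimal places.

coefficient alpha = 0.85

ΣVar(i) = 0.98 + 2.72 + 1.30 + 2.04 = 7.04
Sum of the distinct covariances = 6.15
σ²_T = 7.04 + 2 × 6.15 = 19.34
α = (k/(k−1))·(1 − ΣVar(i)/σ²_T) = (4/3)·(1 − 7.04/19.34) = 0.85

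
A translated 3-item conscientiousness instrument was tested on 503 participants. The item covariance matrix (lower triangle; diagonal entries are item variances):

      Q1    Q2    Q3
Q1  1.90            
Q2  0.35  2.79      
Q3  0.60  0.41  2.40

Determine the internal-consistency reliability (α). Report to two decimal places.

Σσ²ᵢ = 1.90 + 2.79 + 2.40 = 7.09
Sum of off-diagonal covariances = 1.36
Var(T) = 7.09 + 2 × 1.36 = 9.81
α = (k/(k−1))·(1 − Σσ²ᵢ/Var(T)) = (3/2)·(1 − 7.09/9.81) = 0.42

α = 0.42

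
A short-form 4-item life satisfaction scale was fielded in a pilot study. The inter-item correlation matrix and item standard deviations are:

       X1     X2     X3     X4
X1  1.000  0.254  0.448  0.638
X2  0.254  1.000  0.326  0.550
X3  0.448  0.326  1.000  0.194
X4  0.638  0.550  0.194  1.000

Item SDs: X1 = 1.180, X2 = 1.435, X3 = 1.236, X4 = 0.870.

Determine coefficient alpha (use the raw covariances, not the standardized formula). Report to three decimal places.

α = 0.704

Σσ²ᵢ = 1.180² + 1.435² + 1.236² + 0.870² = 5.7362
Covariances σ_ij = r_ij · s_i · s_j:
  σ(X1,X2) = 0.254 × 1.180 × 1.435 = 0.4301
  σ(X1,X3) = 0.448 × 1.180 × 1.236 = 0.6534
  σ(X1,X4) = 0.638 × 1.180 × 0.870 = 0.6550
  σ(X2,X3) = 0.326 × 1.435 × 1.236 = 0.5782
  σ(X2,X4) = 0.550 × 1.435 × 0.870 = 0.6866
  σ(X3,X4) = 0.194 × 1.236 × 0.870 = 0.2086
σ²_T = Σσ²ᵢ + 2·Σσ_ij = 5.7362 + 2 × 3.2119 = 12.1600
α = (4/3)·(1 − 5.7362/12.1600) = 0.704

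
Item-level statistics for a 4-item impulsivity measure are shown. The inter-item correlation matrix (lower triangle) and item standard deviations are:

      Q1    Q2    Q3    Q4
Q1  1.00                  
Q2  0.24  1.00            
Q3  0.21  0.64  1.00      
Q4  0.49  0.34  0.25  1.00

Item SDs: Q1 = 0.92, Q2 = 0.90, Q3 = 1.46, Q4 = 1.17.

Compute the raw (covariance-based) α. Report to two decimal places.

Σσ²ᵢ = 0.92² + 0.90² + 1.46² + 1.17² = 5.1569
Covariances σ_ij = r_ij · s_i · s_j:
  σ(Q1,Q2) = 0.24 × 0.92 × 0.90 = 0.1987
  σ(Q1,Q3) = 0.21 × 0.92 × 1.46 = 0.2821
  σ(Q1,Q4) = 0.49 × 0.92 × 1.17 = 0.5274
  σ(Q2,Q3) = 0.64 × 0.90 × 1.46 = 0.8410
  σ(Q2,Q4) = 0.34 × 0.90 × 1.17 = 0.3580
  σ(Q3,Q4) = 0.25 × 1.46 × 1.17 = 0.4270
σ²_T = Σσ²ᵢ + 2·Σσ_ij = 5.1569 + 2 × 2.6342 = 10.4253
α = (4/3)·(1 − 5.1569/10.4253) = 0.67

α = 0.67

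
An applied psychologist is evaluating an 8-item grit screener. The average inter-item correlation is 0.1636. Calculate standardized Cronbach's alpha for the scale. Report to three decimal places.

Standardized α = k·r̄ / (1 + (k−1)·r̄) = 8 × 0.1636 / (1 + 7 × 0.1636)
  = 1.3088 / 2.1452 = 0.610

standardized Cronbach's alpha = 0.610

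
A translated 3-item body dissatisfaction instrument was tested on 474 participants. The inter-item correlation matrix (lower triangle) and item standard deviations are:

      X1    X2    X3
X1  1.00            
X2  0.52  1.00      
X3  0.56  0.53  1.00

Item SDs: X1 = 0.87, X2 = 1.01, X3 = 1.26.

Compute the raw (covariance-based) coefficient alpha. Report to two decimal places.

α = 0.76

Σσ²ᵢ = 0.87² + 1.01² + 1.26² = 3.3646
Covariances σ_ij = r_ij · s_i · s_j:
  σ(X1,X2) = 0.52 × 0.87 × 1.01 = 0.4569
  σ(X1,X3) = 0.56 × 0.87 × 1.26 = 0.6139
  σ(X2,X3) = 0.53 × 1.01 × 1.26 = 0.6745
σ²_T = Σσ²ᵢ + 2·Σσ_ij = 3.3646 + 2 × 1.7453 = 6.8552
α = (3/2)·(1 − 3.3646/6.8552) = 0.76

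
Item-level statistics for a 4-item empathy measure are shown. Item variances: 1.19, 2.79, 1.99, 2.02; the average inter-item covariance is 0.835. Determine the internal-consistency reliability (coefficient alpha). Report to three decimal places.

coefficient alpha = 0.742

sum of item variances = 1.19 + 2.79 + 1.99 + 2.02 = 7.99
Sum of the 6 distinct covariances = 6 × 0.835 = 5.010
σ²_total = sum of item variances + 2·Σcov = 7.99 + 2 × 5.010 = 18.010
α = (4/3)·(1 − 7.99/18.010) = 0.742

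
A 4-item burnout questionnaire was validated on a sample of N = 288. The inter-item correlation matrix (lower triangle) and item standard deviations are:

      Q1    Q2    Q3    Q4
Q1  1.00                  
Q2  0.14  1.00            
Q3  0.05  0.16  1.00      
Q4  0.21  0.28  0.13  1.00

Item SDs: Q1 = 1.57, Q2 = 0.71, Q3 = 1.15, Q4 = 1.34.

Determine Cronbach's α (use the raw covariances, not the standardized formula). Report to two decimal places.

Cronbach's α = 0.40

Σσ²ᵢ = 1.57² + 0.71² + 1.15² + 1.34² = 6.0871
Covariances σ_ij = r_ij · s_i · s_j:
  σ(Q1,Q2) = 0.14 × 1.57 × 0.71 = 0.1561
  σ(Q1,Q3) = 0.05 × 1.57 × 1.15 = 0.0903
  σ(Q1,Q4) = 0.21 × 1.57 × 1.34 = 0.4418
  σ(Q2,Q3) = 0.16 × 0.71 × 1.15 = 0.1306
  σ(Q2,Q4) = 0.28 × 0.71 × 1.34 = 0.2664
  σ(Q3,Q4) = 0.13 × 1.15 × 1.34 = 0.2003
σ²_T = Σσ²ᵢ + 2·Σσ_ij = 6.0871 + 2 × 1.2855 = 8.6581
α = (4/3)·(1 − 6.0871/8.6581) = 0.40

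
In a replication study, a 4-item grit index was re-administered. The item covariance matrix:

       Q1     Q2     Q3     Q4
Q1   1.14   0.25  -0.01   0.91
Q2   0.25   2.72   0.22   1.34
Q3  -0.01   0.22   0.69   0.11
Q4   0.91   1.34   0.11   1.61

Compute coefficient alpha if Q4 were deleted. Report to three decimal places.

Remaining items: Q1, Q2, Q3 (k = 3).
ΣVar(i) = 1.14 + 2.72 + 0.69 = 4.55
σ²_T = 4.55 + 2 × 0.46 = 5.47
α (item deleted) = (3/2)·(1 − 4.55/5.47) = 0.252

α = 0.252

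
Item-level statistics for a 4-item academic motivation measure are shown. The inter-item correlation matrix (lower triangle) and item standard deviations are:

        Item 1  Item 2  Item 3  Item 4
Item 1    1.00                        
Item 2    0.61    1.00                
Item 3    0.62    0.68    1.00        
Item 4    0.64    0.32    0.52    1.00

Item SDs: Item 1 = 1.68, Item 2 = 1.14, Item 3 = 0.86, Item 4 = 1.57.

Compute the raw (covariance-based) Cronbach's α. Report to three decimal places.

α = 0.811

Σσ²ᵢ = 1.68² + 1.14² + 0.86² + 1.57² = 7.3265
Covariances σ_ij = r_ij · s_i · s_j:
  σ(Item 1,Item 2) = 0.61 × 1.68 × 1.14 = 1.1683
  σ(Item 1,Item 3) = 0.62 × 1.68 × 0.86 = 0.8958
  σ(Item 1,Item 4) = 0.64 × 1.68 × 1.57 = 1.6881
  σ(Item 2,Item 3) = 0.68 × 1.14 × 0.86 = 0.6667
  σ(Item 2,Item 4) = 0.32 × 1.14 × 1.57 = 0.5727
  σ(Item 3,Item 4) = 0.52 × 0.86 × 1.57 = 0.7021
σ²_T = Σσ²ᵢ + 2·Σσ_ij = 7.3265 + 2 × 5.6937 = 18.7139
α = (4/3)·(1 − 7.3265/18.7139) = 0.811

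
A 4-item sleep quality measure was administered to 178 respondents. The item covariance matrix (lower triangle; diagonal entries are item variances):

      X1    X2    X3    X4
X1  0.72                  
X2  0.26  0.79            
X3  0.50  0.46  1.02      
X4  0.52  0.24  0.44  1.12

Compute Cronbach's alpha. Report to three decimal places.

sum of item variances = 0.72 + 0.79 + 1.02 + 1.12 = 3.65
Sum of off-diagonal covariances = 2.42
Var(T) = 3.65 + 2 × 2.42 = 8.49
α = (k/(k−1))·(1 − sum of item variances/Var(T)) = (4/3)·(1 − 3.65/8.49) = 0.760

Cronbach's alpha = 0.760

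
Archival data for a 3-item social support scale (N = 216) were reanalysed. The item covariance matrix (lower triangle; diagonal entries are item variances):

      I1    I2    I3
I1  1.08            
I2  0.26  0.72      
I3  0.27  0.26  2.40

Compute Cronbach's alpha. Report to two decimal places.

Σσᵢ² = 1.08 + 0.72 + 2.40 = 4.20
Sum of the distinct covariances = 0.79
total variance = 4.20 + 2 × 0.79 = 5.78
α = (k/(k−1))·(1 − Σσᵢ²/total variance) = (3/2)·(1 − 4.20/5.78) = 0.41

α = 0.41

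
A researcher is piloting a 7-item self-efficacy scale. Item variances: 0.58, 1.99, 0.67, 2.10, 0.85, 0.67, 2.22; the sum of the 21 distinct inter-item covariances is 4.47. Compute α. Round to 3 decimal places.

α = 0.579

sum of item variances = 0.58 + 1.99 + 0.67 + 2.10 + 0.85 + 0.67 + 2.22 = 9.08
Sum of distinct covariances = 4.47
σ²_T = sum of item variances + 2·Σcov = 9.08 + 2 × 4.47 = 18.02
α = (7/6)·(1 − 9.08/18.02) = 0.579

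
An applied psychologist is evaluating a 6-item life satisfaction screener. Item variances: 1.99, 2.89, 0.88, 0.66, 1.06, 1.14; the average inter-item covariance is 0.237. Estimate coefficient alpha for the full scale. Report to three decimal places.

coefficient alpha = 0.542

Σσᵢ² = 1.99 + 2.89 + 0.88 + 0.66 + 1.06 + 1.14 = 8.62
Sum of the 15 distinct covariances = 15 × 0.237 = 3.555
total variance = Σσᵢ² + 2·Σcov = 8.62 + 2 × 3.555 = 15.730
α = (6/5)·(1 − 8.62/15.730) = 0.542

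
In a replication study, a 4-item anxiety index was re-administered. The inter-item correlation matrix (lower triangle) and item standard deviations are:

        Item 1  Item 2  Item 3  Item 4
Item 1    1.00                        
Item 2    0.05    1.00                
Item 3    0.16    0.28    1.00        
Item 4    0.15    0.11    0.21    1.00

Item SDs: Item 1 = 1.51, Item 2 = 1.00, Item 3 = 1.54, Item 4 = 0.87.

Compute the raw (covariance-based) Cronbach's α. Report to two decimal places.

Cronbach's α = 0.42

Σσ²ᵢ = 1.51² + 1.00² + 1.54² + 0.87² = 6.4086
Covariances σ_ij = r_ij · s_i · s_j:
  σ(Item 1,Item 2) = 0.05 × 1.51 × 1.00 = 0.0755
  σ(Item 1,Item 3) = 0.16 × 1.51 × 1.54 = 0.3721
  σ(Item 1,Item 4) = 0.15 × 1.51 × 0.87 = 0.1971
  σ(Item 2,Item 3) = 0.28 × 1.00 × 1.54 = 0.4312
  σ(Item 2,Item 4) = 0.11 × 1.00 × 0.87 = 0.0957
  σ(Item 3,Item 4) = 0.21 × 1.54 × 0.87 = 0.2814
σ²_T = Σσ²ᵢ + 2·Σσ_ij = 6.4086 + 2 × 1.4530 = 9.3146
α = (4/3)·(1 − 6.4086/9.3146) = 0.42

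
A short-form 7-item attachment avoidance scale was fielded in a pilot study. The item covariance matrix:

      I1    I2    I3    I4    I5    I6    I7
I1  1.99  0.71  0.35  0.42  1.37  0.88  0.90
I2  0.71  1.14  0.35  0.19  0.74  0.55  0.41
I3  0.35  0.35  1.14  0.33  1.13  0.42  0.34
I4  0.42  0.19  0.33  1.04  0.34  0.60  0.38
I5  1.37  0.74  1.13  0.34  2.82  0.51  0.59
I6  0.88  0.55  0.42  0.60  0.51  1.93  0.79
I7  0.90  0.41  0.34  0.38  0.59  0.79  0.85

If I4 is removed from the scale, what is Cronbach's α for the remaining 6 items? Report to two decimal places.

Remaining items: I1, I2, I3, I5, I6, I7 (k = 6).
ΣVar(i) = 1.99 + 1.14 + 1.14 + 2.82 + 1.93 + 0.85 = 9.87
total variance = 9.87 + 2 × 10.04 = 29.95
α (item deleted) = (6/5)·(1 − 9.87/29.95) = 0.80

Cronbach's α = 0.80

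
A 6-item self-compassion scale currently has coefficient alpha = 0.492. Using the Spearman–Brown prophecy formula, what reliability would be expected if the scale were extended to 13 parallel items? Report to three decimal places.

predicted reliability = 0.677

Length factor m = 13/6 = 2.1667
α' = m·α / (1 + (m−1)·α)
   = 13/6 × 0.492 / (1 + (13/6 − 1) × 0.492)
   = 1.0660 / 1.5740 = 0.677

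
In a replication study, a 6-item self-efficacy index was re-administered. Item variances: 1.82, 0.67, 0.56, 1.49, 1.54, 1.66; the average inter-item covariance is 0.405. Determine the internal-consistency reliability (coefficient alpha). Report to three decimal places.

ΣVar(i) = 1.82 + 0.67 + 0.56 + 1.49 + 1.54 + 1.66 = 7.74
Sum of the 15 distinct covariances = 15 × 0.405 = 6.075
σ²_total = ΣVar(i) + 2·Σcov = 7.74 + 2 × 6.075 = 19.890
α = (6/5)·(1 − 7.74/19.890) = 0.733

α = 0.733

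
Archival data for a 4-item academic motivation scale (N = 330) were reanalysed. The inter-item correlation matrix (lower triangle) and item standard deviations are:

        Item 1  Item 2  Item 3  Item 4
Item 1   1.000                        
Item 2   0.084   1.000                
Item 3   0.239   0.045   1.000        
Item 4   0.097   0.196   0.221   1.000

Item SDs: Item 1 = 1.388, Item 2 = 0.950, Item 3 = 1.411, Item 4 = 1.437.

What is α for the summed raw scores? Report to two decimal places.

α = 0.41

Σσ²ᵢ = 1.388² + 0.950² + 1.411² + 1.437² = 6.8849
Covariances σ_ij = r_ij · s_i · s_j:
  σ(Item 1,Item 2) = 0.084 × 1.388 × 0.950 = 0.1108
  σ(Item 1,Item 3) = 0.239 × 1.388 × 1.411 = 0.4681
  σ(Item 1,Item 4) = 0.097 × 1.388 × 1.437 = 0.1935
  σ(Item 2,Item 3) = 0.045 × 0.950 × 1.411 = 0.0603
  σ(Item 2,Item 4) = 0.196 × 0.950 × 1.437 = 0.2676
  σ(Item 3,Item 4) = 0.221 × 1.411 × 1.437 = 0.4481
σ²_T = Σσ²ᵢ + 2·Σσ_ij = 6.8849 + 2 × 1.5484 = 9.9817
α = (4/3)·(1 − 6.8849/9.9817) = 0.41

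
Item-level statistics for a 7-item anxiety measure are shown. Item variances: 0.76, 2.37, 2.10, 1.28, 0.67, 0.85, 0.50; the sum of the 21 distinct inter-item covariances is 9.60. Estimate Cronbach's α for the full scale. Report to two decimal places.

Cronbach's α = 0.81

ΣVar(i) = 0.76 + 2.37 + 2.10 + 1.28 + 0.67 + 0.85 + 0.50 = 8.53
Sum of distinct covariances = 9.60
σ²_T = ΣVar(i) + 2·Σcov = 8.53 + 2 × 9.60 = 27.73
α = (7/6)·(1 − 8.53/27.73) = 0.81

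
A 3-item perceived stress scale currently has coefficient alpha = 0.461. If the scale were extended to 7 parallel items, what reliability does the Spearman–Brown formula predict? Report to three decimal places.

Length factor m = 7/3 = 2.3333
α' = m·α / (1 + (m−1)·α)
   = 7/3 × 0.461 / (1 + (7/3 − 1) × 0.461)
   = 1.0757 / 1.6147 = 0.666

predicted reliability = 0.666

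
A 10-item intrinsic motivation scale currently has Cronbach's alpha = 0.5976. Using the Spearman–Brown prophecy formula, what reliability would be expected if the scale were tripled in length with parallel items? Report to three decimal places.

predicted reliability = 0.817

Length factor m = 3
α' = m·α / (1 + (m−1)·α)
   = 3 × 0.5976 / (1 + (3 − 1) × 0.5976)
   = 1.7928 / 2.1952 = 0.817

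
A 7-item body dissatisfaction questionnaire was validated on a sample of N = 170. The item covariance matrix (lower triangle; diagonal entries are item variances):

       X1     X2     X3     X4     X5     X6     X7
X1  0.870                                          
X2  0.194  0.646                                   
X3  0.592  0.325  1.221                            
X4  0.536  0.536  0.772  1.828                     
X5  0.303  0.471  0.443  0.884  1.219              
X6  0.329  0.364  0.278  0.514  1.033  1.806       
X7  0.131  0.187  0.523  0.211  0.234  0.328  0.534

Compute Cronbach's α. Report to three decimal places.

ΣVar(i) = 0.870 + 0.646 + 1.221 + 1.828 + 1.219 + 1.806 + 0.534 = 8.124
Sum of off-diagonal covariances = 9.188
total variance = 8.124 + 2 × 9.188 = 26.500
α = (k/(k−1))·(1 − ΣVar(i)/total variance) = (7/6)·(1 − 8.124/26.500) = 0.809

α = 0.809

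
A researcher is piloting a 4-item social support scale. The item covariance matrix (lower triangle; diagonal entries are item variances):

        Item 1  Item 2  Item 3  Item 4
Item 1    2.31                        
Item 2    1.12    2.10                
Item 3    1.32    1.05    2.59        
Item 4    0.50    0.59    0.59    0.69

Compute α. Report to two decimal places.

α = 0.76

Σσᵢ² = 2.31 + 2.10 + 2.59 + 0.69 = 7.69
Σ_{i<j} σ_ij = 5.17
Var(T) = 7.69 + 2 × 5.17 = 18.03
α = (k/(k−1))·(1 − Σσᵢ²/Var(T)) = (4/3)·(1 − 7.69/18.03) = 0.76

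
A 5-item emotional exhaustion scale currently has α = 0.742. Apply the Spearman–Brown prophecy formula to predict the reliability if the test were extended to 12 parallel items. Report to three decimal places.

Length factor m = 12/5 = 2.4000
α' = m·α / (1 + (m−1)·α)
   = 12/5 × 0.742 / (1 + (12/5 − 1) × 0.742)
   = 1.7808 / 2.0388 = 0.873

predicted reliability = 0.873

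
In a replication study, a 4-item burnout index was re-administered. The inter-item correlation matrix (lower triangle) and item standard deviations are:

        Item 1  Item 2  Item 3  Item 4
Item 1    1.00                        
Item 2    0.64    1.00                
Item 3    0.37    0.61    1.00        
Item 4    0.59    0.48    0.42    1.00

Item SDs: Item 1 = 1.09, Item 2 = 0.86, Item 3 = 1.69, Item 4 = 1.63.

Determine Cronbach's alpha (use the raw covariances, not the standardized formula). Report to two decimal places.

Σσ²ᵢ = 1.09² + 0.86² + 1.69² + 1.63² = 7.4407
Covariances σ_ij = r_ij · s_i · s_j:
  σ(Item 1,Item 2) = 0.64 × 1.09 × 0.86 = 0.5999
  σ(Item 1,Item 3) = 0.37 × 1.09 × 1.69 = 0.6816
  σ(Item 1,Item 4) = 0.59 × 1.09 × 1.63 = 1.0483
  σ(Item 2,Item 3) = 0.61 × 0.86 × 1.69 = 0.8866
  σ(Item 2,Item 4) = 0.48 × 0.86 × 1.63 = 0.6729
  σ(Item 3,Item 4) = 0.42 × 1.69 × 1.63 = 1.1570
σ²_T = Σσ²ᵢ + 2·Σσ_ij = 7.4407 + 2 × 5.0463 = 17.5333
α = (4/3)·(1 − 7.4407/17.5333) = 0.77

α = 0.77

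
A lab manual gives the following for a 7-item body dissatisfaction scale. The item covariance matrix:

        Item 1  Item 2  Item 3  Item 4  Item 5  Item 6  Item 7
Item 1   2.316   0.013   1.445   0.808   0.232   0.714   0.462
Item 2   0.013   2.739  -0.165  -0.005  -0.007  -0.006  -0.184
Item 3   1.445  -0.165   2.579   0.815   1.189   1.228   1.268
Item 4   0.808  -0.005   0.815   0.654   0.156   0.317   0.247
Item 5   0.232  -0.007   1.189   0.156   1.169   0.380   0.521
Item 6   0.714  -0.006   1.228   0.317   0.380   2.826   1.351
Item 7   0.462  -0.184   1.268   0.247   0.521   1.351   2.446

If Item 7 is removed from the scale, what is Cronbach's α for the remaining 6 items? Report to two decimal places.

Cronbach's α = 0.64

Remaining items: Item 1, Item 2, Item 3, Item 4, Item 5, Item 6 (k = 6).
Σσ²ᵢ = 2.316 + 2.739 + 2.579 + 0.654 + 1.169 + 2.826 = 12.283
Var(T) = 12.283 + 2 × 7.114 = 26.511
α (item deleted) = (6/5)·(1 − 12.283/26.511) = 0.64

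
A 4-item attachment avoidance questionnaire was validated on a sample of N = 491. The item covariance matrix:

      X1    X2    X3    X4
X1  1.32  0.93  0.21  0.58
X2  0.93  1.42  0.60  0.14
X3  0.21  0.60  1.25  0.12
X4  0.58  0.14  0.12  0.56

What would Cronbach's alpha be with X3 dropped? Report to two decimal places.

Remaining items: X1, X2, X4 (k = 3).
ΣVar(i) = 1.32 + 1.42 + 0.56 = 3.30
total variance = 3.30 + 2 × 1.65 = 6.60
α (item deleted) = (3/2)·(1 − 3.30/6.60) = 0.75

Cronbach's alpha = 0.75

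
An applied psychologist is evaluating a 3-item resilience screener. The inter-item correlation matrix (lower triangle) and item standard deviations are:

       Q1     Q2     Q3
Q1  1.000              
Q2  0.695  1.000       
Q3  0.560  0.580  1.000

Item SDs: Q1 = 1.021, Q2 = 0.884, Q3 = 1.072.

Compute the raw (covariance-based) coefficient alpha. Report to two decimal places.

Σσ²ᵢ = 1.021² + 0.884² + 1.072² = 2.9731
Covariances σ_ij = r_ij · s_i · s_j:
  σ(Q1,Q2) = 0.695 × 1.021 × 0.884 = 0.6273
  σ(Q1,Q3) = 0.560 × 1.021 × 1.072 = 0.6129
  σ(Q2,Q3) = 0.580 × 0.884 × 1.072 = 0.5496
σ²_T = Σσ²ᵢ + 2·Σσ_ij = 2.9731 + 2 × 1.7898 = 6.5527
α = (3/2)·(1 − 2.9731/6.5527) = 0.82

α = 0.82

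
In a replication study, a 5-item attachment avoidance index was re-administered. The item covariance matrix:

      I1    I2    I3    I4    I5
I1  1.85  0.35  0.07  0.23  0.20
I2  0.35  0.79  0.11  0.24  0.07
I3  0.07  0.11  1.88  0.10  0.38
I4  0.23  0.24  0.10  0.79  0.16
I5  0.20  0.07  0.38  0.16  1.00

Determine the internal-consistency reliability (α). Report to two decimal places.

Σσ²ᵢ = 1.85 + 0.79 + 1.88 + 0.79 + 1.00 = 6.31
Σ_{i<j} σ_ij = 1.91
σ²_T = 6.31 + 2 × 1.91 = 10.13
α = (k/(k−1))·(1 − Σσ²ᵢ/σ²_T) = (5/4)·(1 − 6.31/10.13) = 0.47

α = 0.47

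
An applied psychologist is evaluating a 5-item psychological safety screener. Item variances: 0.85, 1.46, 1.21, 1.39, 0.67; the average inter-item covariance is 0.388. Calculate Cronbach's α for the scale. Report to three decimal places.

α = 0.727

Σσ²ᵢ = 0.85 + 1.46 + 1.21 + 1.39 + 0.67 = 5.58
Sum of the 10 distinct covariances = 10 × 0.388 = 3.880
Var(T) = Σσ²ᵢ + 2·Σcov = 5.58 + 2 × 3.880 = 13.340
α = (5/4)·(1 − 5.58/13.340) = 0.727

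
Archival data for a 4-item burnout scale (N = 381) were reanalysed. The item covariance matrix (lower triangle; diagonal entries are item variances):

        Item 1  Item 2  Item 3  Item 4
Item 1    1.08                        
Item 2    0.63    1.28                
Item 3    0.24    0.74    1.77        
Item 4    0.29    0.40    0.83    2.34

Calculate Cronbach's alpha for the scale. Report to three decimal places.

Cronbach's alpha = 0.656

Σσᵢ² = 1.08 + 1.28 + 1.77 + 2.34 = 6.47
Sum of the distinct covariances = 3.13
Var(T) = 6.47 + 2 × 3.13 = 12.73
α = (k/(k−1))·(1 − Σσᵢ²/Var(T)) = (4/3)·(1 − 6.47/12.73) = 0.656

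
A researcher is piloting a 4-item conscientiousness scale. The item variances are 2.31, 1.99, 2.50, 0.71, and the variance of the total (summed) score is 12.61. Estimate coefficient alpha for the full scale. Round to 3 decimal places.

ΣVar(i) = 2.31 + 1.99 + 2.50 + 0.71 = 7.51
α = (k/(k−1))·(1 − ΣVar(i)/σ²_T) = (4/3)·(1 − 7.51/12.61) = 0.539

α = 0.539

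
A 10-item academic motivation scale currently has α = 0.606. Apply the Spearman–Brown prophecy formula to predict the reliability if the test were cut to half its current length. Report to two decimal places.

predicted reliability = 0.43

Length factor m = 1/2
α' = m·α / (1 − (1−m)·α)
   = 1/2 × 0.606 / (1 − (1 − 1/2) × 0.606)
   = 0.3030 / 0.6970 = 0.43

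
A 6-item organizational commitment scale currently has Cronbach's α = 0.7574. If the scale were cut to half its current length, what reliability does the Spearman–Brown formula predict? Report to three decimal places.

predicted reliability = 0.610

Length factor m = 1/2
α' = m·α / (1 − (1−m)·α)
   = 1/2 × 0.7574 / (1 − (1 − 1/2) × 0.7574)
   = 0.3787 / 0.6213 = 0.610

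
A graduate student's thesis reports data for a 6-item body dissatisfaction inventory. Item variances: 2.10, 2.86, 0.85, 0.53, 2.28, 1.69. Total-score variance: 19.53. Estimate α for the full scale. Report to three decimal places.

α = 0.567

Σσ²ᵢ = 2.10 + 2.86 + 0.85 + 0.53 + 2.28 + 1.69 = 10.31
α = (k/(k−1))·(1 − Σσ²ᵢ/Var(T)) = (6/5)·(1 − 10.31/19.53) = 0.567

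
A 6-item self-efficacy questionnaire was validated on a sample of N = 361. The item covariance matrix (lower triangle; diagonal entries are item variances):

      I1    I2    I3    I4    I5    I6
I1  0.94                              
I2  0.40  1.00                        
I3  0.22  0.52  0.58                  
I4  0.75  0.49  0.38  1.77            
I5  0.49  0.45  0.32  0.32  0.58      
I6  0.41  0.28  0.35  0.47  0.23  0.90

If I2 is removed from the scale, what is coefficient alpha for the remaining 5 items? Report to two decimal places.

Remaining items: I1, I3, I4, I5, I6 (k = 5).
ΣVar(i) = 0.94 + 0.58 + 1.77 + 0.58 + 0.90 = 4.77
σ²_total = 4.77 + 2 × 3.94 = 12.65
α (item deleted) = (5/4)·(1 − 4.77/12.65) = 0.78

α = 0.78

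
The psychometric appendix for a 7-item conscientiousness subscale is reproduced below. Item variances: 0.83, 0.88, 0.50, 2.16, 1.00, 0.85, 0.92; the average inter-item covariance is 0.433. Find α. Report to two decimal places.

α = 0.84

Σσ²ᵢ = 0.83 + 0.88 + 0.50 + 2.16 + 1.00 + 0.85 + 0.92 = 7.14
Sum of the 21 distinct covariances = 21 × 0.433 = 9.093
σ²_total = Σσ²ᵢ + 2·Σcov = 7.14 + 2 × 9.093 = 25.326
α = (7/6)·(1 − 7.14/25.326) = 0.84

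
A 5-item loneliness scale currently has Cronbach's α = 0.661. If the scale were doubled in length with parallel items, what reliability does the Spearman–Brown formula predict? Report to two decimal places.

Length factor m = 2
α' = m·α / (1 + (m−1)·α)
   = 2 × 0.661 / (1 + (2 − 1) × 0.661)
   = 1.3220 / 1.6610 = 0.80

predicted reliability = 0.80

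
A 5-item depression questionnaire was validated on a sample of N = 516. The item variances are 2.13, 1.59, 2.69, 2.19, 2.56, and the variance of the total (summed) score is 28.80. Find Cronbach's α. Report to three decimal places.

Cronbach's α = 0.766

ΣVar(i) = 2.13 + 1.59 + 2.69 + 2.19 + 2.56 = 11.16
α = (k/(k−1))·(1 − ΣVar(i)/total variance) = (5/4)·(1 − 11.16/28.80) = 0.766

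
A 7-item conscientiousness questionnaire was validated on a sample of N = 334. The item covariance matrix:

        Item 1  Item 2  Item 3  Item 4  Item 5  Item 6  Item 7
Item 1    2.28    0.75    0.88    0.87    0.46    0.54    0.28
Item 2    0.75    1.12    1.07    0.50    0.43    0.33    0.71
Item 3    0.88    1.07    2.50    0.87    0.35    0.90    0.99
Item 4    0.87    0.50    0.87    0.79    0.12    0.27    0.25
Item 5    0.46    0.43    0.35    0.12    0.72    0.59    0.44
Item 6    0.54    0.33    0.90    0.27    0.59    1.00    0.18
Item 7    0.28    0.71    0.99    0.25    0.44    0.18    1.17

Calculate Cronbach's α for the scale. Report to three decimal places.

α = 0.829

sum of item variances = 2.28 + 1.12 + 2.50 + 0.79 + 0.72 + 1.00 + 1.17 = 9.58
Sum of off-diagonal covariances = 11.78
Var(T) = 9.58 + 2 × 11.78 = 33.14
α = (k/(k−1))·(1 − sum of item variances/Var(T)) = (7/6)·(1 − 9.58/33.14) = 0.829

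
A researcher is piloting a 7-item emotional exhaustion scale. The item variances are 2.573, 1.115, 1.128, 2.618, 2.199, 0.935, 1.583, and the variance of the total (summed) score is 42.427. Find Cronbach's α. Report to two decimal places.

Cronbach's α = 0.83

Σσᵢ² = 2.573 + 1.115 + 1.128 + 2.618 + 2.199 + 0.935 + 1.583 = 12.151
α = (k/(k−1))·(1 − Σσᵢ²/σ²_T) = (7/6)·(1 − 12.151/42.427) = 0.83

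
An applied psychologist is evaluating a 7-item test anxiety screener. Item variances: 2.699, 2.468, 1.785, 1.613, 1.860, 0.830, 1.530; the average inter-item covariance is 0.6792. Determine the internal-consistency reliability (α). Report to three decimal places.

ΣVar(i) = 2.699 + 2.468 + 1.785 + 1.613 + 1.860 + 0.830 + 1.530 = 12.785
Sum of the 21 distinct covariances = 21 × 0.6792 = 14.2632
σ²_T = ΣVar(i) + 2·Σcov = 12.785 + 2 × 14.2632 = 41.3114
α = (7/6)·(1 − 12.785/41.3114) = 0.806

α = 0.806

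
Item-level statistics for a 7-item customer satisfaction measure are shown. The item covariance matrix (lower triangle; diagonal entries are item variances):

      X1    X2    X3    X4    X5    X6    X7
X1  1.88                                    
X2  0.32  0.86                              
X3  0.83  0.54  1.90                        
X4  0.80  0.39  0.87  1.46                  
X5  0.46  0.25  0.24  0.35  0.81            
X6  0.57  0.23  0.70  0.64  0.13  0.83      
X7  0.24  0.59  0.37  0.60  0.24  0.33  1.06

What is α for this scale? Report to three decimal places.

α = 0.802

sum of item variances = 1.88 + 0.86 + 1.90 + 1.46 + 0.81 + 0.83 + 1.06 = 8.80
Sum of the distinct covariances = 9.69
σ²_T = 8.80 + 2 × 9.69 = 28.18
α = (k/(k−1))·(1 − sum of item variances/σ²_T) = (7/6)·(1 − 8.80/28.18) = 0.802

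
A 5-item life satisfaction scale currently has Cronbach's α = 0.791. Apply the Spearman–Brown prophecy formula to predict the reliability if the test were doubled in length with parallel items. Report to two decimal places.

Length factor m = 2
α' = m·α / (1 + (m−1)·α)
   = 2 × 0.791 / (1 + (2 − 1) × 0.791)
   = 1.5820 / 1.7910 = 0.88

predicted reliability = 0.88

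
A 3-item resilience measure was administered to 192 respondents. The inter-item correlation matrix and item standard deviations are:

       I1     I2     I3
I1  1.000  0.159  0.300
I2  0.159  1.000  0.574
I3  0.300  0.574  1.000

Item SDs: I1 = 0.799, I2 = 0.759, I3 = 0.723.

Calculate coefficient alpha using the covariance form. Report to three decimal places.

Σσ²ᵢ = 0.799² + 0.759² + 0.723² = 1.7372
Covariances σ_ij = r_ij · s_i · s_j:
  σ(I1,I2) = 0.159 × 0.799 × 0.759 = 0.0964
  σ(I1,I3) = 0.300 × 0.799 × 0.723 = 0.1733
  σ(I2,I3) = 0.574 × 0.759 × 0.723 = 0.3150
σ²_T = Σσ²ᵢ + 2·Σσ_ij = 1.7372 + 2 × 0.5847 = 2.9066
α = (3/2)·(1 − 1.7372/2.9066) = 0.603

α = 0.603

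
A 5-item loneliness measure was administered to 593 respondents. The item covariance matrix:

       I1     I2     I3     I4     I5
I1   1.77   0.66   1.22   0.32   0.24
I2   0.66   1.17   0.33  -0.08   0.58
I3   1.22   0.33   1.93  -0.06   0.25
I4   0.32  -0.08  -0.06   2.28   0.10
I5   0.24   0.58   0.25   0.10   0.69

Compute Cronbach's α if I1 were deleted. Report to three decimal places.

Remaining items: I2, I3, I4, I5 (k = 4).
Σσᵢ² = 1.17 + 1.93 + 2.28 + 0.69 = 6.07
total variance = 6.07 + 2 × 1.12 = 8.31
α (item deleted) = (4/3)·(1 − 6.07/8.31) = 0.359

Cronbach's α = 0.359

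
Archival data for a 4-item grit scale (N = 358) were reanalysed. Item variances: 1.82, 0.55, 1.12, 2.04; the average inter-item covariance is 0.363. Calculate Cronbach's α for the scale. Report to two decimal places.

Cronbach's α = 0.59

Σσ²ᵢ = 1.82 + 0.55 + 1.12 + 2.04 = 5.53
Sum of the 6 distinct covariances = 6 × 0.363 = 2.178
Var(T) = Σσ²ᵢ + 2·Σcov = 5.53 + 2 × 2.178 = 9.886
α = (4/3)·(1 − 5.53/9.886) = 0.59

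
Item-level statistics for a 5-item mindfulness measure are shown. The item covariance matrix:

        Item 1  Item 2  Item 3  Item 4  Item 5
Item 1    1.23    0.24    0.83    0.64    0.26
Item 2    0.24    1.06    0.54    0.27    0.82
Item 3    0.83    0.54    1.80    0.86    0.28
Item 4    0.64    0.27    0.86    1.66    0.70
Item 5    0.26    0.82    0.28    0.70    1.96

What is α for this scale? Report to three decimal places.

ΣVar(i) = 1.23 + 1.06 + 1.80 + 1.66 + 1.96 = 7.71
Sum of the distinct covariances = 5.44
Var(T) = 7.71 + 2 × 5.44 = 18.59
α = (k/(k−1))·(1 − ΣVar(i)/Var(T)) = (5/4)·(1 − 7.71/18.59) = 0.732

α = 0.732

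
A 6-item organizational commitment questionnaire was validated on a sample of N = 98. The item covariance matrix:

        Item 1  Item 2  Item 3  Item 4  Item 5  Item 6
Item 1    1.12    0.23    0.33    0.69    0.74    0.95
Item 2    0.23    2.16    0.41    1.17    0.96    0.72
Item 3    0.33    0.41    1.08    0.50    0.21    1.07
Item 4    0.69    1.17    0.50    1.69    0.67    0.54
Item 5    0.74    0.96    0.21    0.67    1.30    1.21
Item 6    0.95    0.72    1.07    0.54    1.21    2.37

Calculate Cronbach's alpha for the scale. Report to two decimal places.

Cronbach's alpha = 0.82

Σσ²ᵢ = 1.12 + 2.16 + 1.08 + 1.69 + 1.30 + 2.37 = 9.72
Sum of the distinct covariances = 10.40
total variance = 9.72 + 2 × 10.40 = 30.52
α = (k/(k−1))·(1 − Σσ²ᵢ/total variance) = (6/5)·(1 − 9.72/30.52) = 0.82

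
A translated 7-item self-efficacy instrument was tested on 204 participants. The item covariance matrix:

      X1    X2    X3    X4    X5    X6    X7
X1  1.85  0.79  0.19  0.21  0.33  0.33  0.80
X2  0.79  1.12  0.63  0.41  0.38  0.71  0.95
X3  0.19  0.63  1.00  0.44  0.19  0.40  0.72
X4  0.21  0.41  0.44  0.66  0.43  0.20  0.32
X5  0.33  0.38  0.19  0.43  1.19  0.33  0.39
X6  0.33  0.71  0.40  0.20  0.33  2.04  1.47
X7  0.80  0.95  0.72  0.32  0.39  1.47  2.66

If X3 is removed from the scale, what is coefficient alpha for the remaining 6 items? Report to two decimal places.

coefficient alpha = 0.75

Remaining items: X1, X2, X4, X5, X6, X7 (k = 6).
ΣVar(i) = 1.85 + 1.12 + 0.66 + 1.19 + 2.04 + 2.66 = 9.52
σ²_T = 9.52 + 2 × 8.05 = 25.62
α (item deleted) = (6/5)·(1 − 9.52/25.62) = 0.75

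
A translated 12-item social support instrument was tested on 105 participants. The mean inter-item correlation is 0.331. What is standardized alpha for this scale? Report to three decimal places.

α = 0.856

Standardized α = k·r̄ / (1 + (k−1)·r̄) = 12 × 0.331 / (1 + 11 × 0.331)
  = 3.9720 / 4.6410 = 0.856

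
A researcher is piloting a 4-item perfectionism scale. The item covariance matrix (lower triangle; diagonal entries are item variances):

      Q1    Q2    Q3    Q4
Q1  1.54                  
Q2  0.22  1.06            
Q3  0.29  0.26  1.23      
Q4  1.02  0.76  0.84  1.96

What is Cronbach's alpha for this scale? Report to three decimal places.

Σσᵢ² = 1.54 + 1.06 + 1.23 + 1.96 = 5.79
Σ_{i<j} σ_ij = 3.39
total variance = 5.79 + 2 × 3.39 = 12.57
α = (k/(k−1))·(1 − Σσᵢ²/total variance) = (4/3)·(1 − 5.79/12.57) = 0.719

α = 0.719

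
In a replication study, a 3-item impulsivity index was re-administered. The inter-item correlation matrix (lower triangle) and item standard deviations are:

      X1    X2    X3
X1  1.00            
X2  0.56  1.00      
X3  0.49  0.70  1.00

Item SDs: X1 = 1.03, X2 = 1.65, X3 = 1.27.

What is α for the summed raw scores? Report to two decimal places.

α = 0.80

Σσ²ᵢ = 1.03² + 1.65² + 1.27² = 5.3963
Covariances σ_ij = r_ij · s_i · s_j:
  σ(X1,X2) = 0.56 × 1.03 × 1.65 = 0.9517
  σ(X1,X3) = 0.49 × 1.03 × 1.27 = 0.6410
  σ(X2,X3) = 0.70 × 1.65 × 1.27 = 1.4668
σ²_T = Σσ²ᵢ + 2·Σσ_ij = 5.3963 + 2 × 3.0595 = 11.5153
α = (3/2)·(1 − 5.3963/11.5153) = 0.80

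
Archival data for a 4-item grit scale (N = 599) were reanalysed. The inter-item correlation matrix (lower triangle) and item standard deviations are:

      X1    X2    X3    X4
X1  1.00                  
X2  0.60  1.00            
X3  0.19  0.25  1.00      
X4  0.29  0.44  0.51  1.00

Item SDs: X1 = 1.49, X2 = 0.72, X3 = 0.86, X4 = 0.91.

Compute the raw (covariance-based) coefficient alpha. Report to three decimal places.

α = 0.662

Σσ²ᵢ = 1.49² + 0.72² + 0.86² + 0.91² = 4.3062
Covariances σ_ij = r_ij · s_i · s_j:
  σ(X1,X2) = 0.60 × 1.49 × 0.72 = 0.6437
  σ(X1,X3) = 0.19 × 1.49 × 0.86 = 0.2435
  σ(X1,X4) = 0.29 × 1.49 × 0.91 = 0.3932
  σ(X2,X3) = 0.25 × 0.72 × 0.86 = 0.1548
  σ(X2,X4) = 0.44 × 0.72 × 0.91 = 0.2883
  σ(X3,X4) = 0.51 × 0.86 × 0.91 = 0.3991
σ²_T = Σσ²ᵢ + 2·Σσ_ij = 4.3062 + 2 × 2.1226 = 8.5514
α = (4/3)·(1 − 4.3062/8.5514) = 0.662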